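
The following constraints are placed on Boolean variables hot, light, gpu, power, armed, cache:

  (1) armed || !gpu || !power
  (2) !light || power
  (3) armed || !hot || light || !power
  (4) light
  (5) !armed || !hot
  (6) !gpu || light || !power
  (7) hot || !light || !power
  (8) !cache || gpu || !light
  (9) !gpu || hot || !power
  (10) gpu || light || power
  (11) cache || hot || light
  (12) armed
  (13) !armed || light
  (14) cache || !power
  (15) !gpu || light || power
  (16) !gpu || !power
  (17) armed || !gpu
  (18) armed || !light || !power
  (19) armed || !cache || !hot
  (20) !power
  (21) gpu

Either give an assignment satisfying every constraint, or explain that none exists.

Case light = True:
  (!light || power) forces power = True.
  Clause (!power) is falsified — contradiction.
Case light = False:
  Clause (light) is falsified — contradiction.
Both cases fail, so the formula is unsatisfiable.

No satisfying assignment exists.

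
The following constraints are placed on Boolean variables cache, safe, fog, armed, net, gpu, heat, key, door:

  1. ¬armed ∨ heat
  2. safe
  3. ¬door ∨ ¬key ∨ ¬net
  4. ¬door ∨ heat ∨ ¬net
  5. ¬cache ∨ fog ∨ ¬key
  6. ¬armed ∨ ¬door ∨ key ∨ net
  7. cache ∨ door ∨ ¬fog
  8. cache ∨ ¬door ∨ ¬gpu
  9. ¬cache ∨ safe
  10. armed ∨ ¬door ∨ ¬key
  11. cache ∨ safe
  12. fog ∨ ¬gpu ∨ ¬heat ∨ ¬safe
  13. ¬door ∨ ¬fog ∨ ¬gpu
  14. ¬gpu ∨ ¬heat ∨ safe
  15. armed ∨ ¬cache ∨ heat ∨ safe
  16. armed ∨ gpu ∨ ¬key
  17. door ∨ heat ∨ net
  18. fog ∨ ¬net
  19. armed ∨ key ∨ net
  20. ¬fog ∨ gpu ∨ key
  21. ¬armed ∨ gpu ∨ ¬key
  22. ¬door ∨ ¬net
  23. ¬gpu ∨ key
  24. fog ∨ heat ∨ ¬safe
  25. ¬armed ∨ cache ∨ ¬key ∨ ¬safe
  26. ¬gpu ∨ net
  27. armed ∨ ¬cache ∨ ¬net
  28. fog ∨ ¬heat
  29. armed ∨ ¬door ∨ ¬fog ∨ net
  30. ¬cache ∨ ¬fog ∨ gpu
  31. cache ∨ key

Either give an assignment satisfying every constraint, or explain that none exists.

cache=T, safe=T, fog=T, armed=T, net=T, gpu=T, heat=T, key=T, door=F

Unit clause (safe) forces safe = True.
Set cache = True.
Try fog = False:
  (¬cache ∨ fog ∨ ¬key) forces key = False.
  (fog ∨ ¬net) forces net = False.
  (armed ∨ key ∨ net) forces armed = True.
  (¬armed ∨ heat) forces heat = True.
  clause (fog ∨ ¬heat) is falsified — backtrack.
So fog = True.
  then (¬cache ∨ ¬fog ∨ gpu) forces gpu = True.
  then (¬door ∨ ¬fog ∨ ¬gpu) forces door = False.
  then (¬gpu ∨ key) forces key = True.
  then (¬gpu ∨ net) forces net = True.
  then (armed ∨ ¬cache ∨ ¬net) forces armed = True.
  then (¬armed ∨ heat) forces heat = True.
All clauses satisfied.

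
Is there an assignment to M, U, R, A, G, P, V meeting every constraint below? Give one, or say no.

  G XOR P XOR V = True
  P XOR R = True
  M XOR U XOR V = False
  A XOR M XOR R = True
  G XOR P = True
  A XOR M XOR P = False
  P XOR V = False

M=F, U=F, R=T, A=F, G=T, P=F, V=F

G XOR P XOR V = T XOR F XOR F = True ✓
P XOR R = F XOR T = True ✓
M XOR U XOR V = F XOR F XOR F = False ✓
A XOR M XOR R = F XOR F XOR T = True ✓
G XOR P = T XOR F = True ✓
A XOR M XOR P = F XOR F XOR F = False ✓
P XOR V = F XOR F = False ✓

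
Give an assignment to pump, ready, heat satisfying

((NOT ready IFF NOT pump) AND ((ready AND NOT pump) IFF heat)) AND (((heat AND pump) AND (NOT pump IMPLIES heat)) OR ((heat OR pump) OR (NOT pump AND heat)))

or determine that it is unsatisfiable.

pump: True, ready: True, heat: False

  (NOT ready IFF NOT pump) AND ((ready AND NOT pump) IFF heat) = True
    NOT ready IFF NOT pump = True
      NOT ready = False
      NOT pump = False
    (ready AND NOT pump) IFF heat = True
      ready AND NOT pump = False
        NOT pump = False
  ((heat AND pump) AND (NOT pump IMPLIES heat)) OR ((heat OR pump) OR (NOT pump AND heat)) = True
    (heat AND pump) AND (NOT pump IMPLIES heat) = False
      heat AND pump = False
      NOT pump IMPLIES heat = True
        NOT pump = False
    (heat OR pump) OR (NOT pump AND heat) = True
      heat OR pump = True
      NOT pump AND heat = False
        NOT pump = False
Both conjuncts True, so the formula holds.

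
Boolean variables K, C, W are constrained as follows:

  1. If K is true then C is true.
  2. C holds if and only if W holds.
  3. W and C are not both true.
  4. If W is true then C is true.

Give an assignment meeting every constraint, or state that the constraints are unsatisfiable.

K: False; C: False; W: False

  (1) K=F ⇒ C: vacuous ✓
  (2) C=F, W=F — same ✓
  (3) W=F, C=F — not both ✓
  (4) W=F ⇒ C: vacuous ✓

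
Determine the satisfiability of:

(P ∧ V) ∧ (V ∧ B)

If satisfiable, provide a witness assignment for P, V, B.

P: True, V: True, B: True

  P ∧ V = True
  V ∧ B = True
Both conjuncts True, so the formula holds.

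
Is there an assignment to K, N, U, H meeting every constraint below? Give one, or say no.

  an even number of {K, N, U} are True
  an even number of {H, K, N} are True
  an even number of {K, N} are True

K=F; N=F; U=F; H=F

{K, N, U}: 0 true → even ✓
{H, K, N}: 0 true → even ✓
{K, N}: 0 true → even ✓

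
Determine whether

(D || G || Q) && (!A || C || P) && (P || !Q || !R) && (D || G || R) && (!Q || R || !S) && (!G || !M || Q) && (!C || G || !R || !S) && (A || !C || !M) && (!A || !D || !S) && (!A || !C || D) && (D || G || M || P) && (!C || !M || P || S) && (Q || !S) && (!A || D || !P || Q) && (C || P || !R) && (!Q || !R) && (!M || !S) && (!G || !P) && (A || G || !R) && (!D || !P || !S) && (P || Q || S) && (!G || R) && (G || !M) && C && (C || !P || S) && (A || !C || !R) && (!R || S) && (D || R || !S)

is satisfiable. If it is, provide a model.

Unit clause (C) forces C = True.
Set M = False.
Set D = True.
Set S = False.
  then (!R || S) forces R = False.
  then (!G || R) forces G = False.
Set P = False.
  then (P || Q || S) forces Q = True.
Set A = True.
All clauses satisfied.

M=F; C=T; D=T; S=F; G=F; P=F; Q=T; R=F; A=T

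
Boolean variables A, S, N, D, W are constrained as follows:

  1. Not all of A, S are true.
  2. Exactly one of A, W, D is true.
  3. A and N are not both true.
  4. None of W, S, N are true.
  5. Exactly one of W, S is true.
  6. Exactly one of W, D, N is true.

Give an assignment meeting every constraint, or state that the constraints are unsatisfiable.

Unsatisfiable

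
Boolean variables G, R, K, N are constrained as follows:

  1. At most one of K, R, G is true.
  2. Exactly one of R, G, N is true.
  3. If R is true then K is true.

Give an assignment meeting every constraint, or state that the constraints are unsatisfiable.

G: False; R: False; K: True; N: True

  (1) {K, R, G}: 1 true — at most one ✓
  (2) {R, G, N}: 1 true — exactly one ✓
  (3) R=F ⇒ K: vacuous ✓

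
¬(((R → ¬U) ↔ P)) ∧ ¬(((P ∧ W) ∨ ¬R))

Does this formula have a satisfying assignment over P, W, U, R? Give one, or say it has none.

P=F, W=F, U=F, R=T

  ¬(((R → ¬U) ↔ P)) = True
    (R → ¬U) ↔ P = False
      R → ¬U = True
        ¬U = True
  ¬(((P ∧ W) ∨ ¬R)) = True
    (P ∧ W) ∨ ¬R = False
      P ∧ W = False
      ¬R = False
Both conjuncts True, so the formula holds.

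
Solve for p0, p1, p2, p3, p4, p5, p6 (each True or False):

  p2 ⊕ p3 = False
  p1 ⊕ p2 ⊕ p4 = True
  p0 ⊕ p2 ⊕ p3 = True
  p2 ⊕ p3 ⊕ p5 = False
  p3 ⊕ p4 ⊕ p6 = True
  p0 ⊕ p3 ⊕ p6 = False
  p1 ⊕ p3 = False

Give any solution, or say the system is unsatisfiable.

Unsatisfiable — no assignment works.

Adding constraints 2, 3, 5, 6, 7 mod 2: every variable appears an even number of times on the left, so the left side is 0.
But the right sides sum to 1 (mod 2). 0 ≠ 1 — the system is inconsistent.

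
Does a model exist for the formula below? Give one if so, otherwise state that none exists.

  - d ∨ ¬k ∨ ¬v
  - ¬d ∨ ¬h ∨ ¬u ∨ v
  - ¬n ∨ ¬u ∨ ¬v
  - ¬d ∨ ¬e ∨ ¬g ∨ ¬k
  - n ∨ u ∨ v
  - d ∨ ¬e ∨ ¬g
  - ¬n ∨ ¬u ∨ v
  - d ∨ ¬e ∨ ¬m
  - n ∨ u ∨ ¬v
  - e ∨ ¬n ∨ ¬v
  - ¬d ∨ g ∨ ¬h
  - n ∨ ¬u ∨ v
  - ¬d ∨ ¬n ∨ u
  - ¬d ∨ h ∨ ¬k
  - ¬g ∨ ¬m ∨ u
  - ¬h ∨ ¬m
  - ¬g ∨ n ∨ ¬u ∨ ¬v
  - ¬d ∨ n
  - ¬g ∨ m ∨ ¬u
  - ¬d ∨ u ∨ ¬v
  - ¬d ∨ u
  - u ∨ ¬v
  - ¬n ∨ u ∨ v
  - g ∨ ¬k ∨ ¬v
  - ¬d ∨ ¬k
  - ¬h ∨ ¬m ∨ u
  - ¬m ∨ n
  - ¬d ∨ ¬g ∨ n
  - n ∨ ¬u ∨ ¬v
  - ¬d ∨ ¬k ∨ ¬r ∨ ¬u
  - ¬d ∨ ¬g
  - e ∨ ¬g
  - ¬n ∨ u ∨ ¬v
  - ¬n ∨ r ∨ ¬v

Case v = True:
  (u ∨ ¬v) forces u = True.
  (¬n ∨ ¬u ∨ ¬v) forces n = False.
  Clause (n ∨ ¬u ∨ ¬v) is falsified — contradiction.
Case v = False:
  If d = True:
    (¬d ∨ n) forces n = True.
    (¬n ∨ ¬u ∨ v) forces u = False.
    clause (¬d ∨ ¬n ∨ u) is falsified.
  If d = False:
    If u = True:
      (¬n ∨ ¬u ∨ v) forces n = False.
      clause (n ∨ ¬u ∨ v) is falsified.
    If u = False:
      (n ∨ u ∨ v) forces n = True.
      clause (¬n ∨ u ∨ v) is falsified.
    every sub-case is contradictory.
  Every sub-case reaches a contradiction.
Both cases fail, so the formula is unsatisfiable.

UNSATISFIABLE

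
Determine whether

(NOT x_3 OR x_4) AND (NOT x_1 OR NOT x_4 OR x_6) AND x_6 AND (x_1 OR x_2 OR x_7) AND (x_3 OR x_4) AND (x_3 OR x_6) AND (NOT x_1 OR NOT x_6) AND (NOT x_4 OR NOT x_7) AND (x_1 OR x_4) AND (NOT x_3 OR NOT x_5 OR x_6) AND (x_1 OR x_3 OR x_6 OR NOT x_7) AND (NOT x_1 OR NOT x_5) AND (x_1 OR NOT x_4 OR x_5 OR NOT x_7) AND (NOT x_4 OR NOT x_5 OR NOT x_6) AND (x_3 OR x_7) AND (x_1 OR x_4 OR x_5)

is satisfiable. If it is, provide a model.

Unit clause (x_6) forces x_6 = True.
In (NOT x_1 OR NOT x_6) only NOT x_1 is left, so x_1 = False.
In (x_1 OR x_4) only x_4 is left, so x_4 = True.
In (NOT x_4 OR NOT x_5 OR NOT x_6) only NOT x_5 is left, so x_5 = False.
In (NOT x_4 OR NOT x_7) only NOT x_7 is left, so x_7 = False.
In (x_3 OR x_7) only x_3 is left, so x_3 = True.
In (x_1 OR x_2 OR x_7) only x_2 is left, so x_2 = True.
All clauses satisfied.

x_1=F; x_2=T; x_3=T; x_4=T; x_5=F; x_6=T; x_7=F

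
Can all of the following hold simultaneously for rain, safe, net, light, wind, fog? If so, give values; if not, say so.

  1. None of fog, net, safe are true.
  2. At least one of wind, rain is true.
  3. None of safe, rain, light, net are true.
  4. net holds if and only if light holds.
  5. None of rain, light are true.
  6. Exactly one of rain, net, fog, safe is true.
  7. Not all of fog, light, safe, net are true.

No satisfying assignment exists.

Case rain = True:
  Constraint (3) is violated (rain=T) — contradiction.
Case rain = False:
  (1) forces fog = False.
  (1) forces net = False.
  (1) forces safe = False.
  Constraint (6) is violated (rain=F, net=F, fog=F, safe=F) — contradiction.
Both cases fail — unsatisfiable.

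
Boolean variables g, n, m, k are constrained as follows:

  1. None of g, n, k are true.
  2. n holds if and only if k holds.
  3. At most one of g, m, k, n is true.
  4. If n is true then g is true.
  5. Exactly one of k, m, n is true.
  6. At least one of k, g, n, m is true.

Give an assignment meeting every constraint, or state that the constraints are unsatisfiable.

g: False, n: False, m: True, k: False

  (1) {g, n, k}: 0 true — none ✓
  (2) n=F, k=F — same ✓
  (3) {g, m, k, n}: 1 true — at most one ✓
  (4) n=F ⇒ g: vacuous ✓
  (5) {k, m, n}: 1 true — exactly one ✓
  (6) {k, g, n, m}: 1 true — at least one ✓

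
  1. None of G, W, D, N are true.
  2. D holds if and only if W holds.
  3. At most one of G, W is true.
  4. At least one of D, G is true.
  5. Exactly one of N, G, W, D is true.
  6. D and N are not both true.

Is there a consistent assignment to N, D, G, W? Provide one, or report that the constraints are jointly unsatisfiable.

No satisfying assignment exists.

Case D = True:
  Constraint (1) is violated (D=T) — contradiction.
Case D = False:
  (1) forces G = False.
  Constraint (4) is violated (D=F, G=F) — contradiction.
Both cases fail — unsatisfiable.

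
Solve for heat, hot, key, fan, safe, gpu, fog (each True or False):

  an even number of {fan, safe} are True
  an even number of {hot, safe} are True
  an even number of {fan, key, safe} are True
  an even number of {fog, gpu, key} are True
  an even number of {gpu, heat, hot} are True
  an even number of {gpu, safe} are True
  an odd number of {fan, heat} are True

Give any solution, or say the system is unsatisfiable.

heat: False, hot: True, key: False, fan: True, safe: True, gpu: True, fog: True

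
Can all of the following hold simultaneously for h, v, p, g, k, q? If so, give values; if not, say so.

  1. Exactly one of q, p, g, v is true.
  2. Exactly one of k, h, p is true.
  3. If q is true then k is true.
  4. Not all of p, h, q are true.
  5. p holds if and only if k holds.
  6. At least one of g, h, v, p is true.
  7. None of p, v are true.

h: True, v: False, p: False, g: True, k: False, q: False

  (1) {q, p, g, v}: 1 true — exactly one ✓
  (2) {k, h, p}: 1 true — exactly one ✓
  (3) q=F ⇒ k: vacuous ✓
  (4) {p, h, q}: 1/3 true — not all ✓
  (5) p=F, k=F — same ✓
  (6) {g, h, v, p}: 2 true — at least one ✓
  (7) {p, v}: 0 true — none ✓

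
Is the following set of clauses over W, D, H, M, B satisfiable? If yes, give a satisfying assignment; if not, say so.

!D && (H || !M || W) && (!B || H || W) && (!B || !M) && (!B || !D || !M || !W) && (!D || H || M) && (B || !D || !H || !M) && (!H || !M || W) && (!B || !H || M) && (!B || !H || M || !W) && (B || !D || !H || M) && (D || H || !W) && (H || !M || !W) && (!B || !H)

Unit clause (!D) forces D = False.
Set W = True.
  then (D || H || !W) forces H = True.
  then (!B || !H) forces B = False.
Set M = True.
All clauses satisfied.

W = True, D = False, H = True, M = True, B = False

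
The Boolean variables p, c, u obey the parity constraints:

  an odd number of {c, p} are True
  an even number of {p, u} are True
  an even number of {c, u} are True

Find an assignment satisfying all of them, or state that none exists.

The formula is unsatisfiable.

Adding constraints 1, 2, 3 mod 2: every variable appears an even number of times on the left, so the left side is 0.
But the right sides sum to 1 (mod 2). 0 ≠ 1 — the system is inconsistent.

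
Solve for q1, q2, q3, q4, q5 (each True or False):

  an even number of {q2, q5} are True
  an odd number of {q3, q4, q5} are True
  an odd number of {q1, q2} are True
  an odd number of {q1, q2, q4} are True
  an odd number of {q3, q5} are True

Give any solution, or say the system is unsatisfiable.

q1: False, q2: True, q3: False, q4: False, q5: True

{q2, q5}: 2 true → even ✓
{q3, q4, q5}: 1 true → odd ✓
{q1, q2}: 1 true → odd ✓
{q1, q2, q4}: 1 true → odd ✓
{q3, q5}: 1 true → odd ✓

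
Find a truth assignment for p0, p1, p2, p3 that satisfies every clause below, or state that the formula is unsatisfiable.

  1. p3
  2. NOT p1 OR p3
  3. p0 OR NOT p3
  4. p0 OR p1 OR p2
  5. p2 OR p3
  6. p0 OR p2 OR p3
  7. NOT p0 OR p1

p0 = True; p1 = True; p2 = False; p3 = True

Unit clause (p3) forces p3 = True.
In (p0 OR NOT p3) only p0 is left, so p0 = True.
In (NOT p0 OR p1) only p1 is left, so p1 = True.
Set p2 = False.
Check each clause:
  (p3): p3 holds.
  (NOT p1 OR p3): p3 holds.
  (p0 OR NOT p3): p0 holds.
  (p0 OR p1 OR p2): p0 holds.
  (p2 OR p3): p3 holds.
  (p0 OR p2 OR p3): p0 holds.
  (NOT p0 OR p1): p1 holds.
All clauses satisfied.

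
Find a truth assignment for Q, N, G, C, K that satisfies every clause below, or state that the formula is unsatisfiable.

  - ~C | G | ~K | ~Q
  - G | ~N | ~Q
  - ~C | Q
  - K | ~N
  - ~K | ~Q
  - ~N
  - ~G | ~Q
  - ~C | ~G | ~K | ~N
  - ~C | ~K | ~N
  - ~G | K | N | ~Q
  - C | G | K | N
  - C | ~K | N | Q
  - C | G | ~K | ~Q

Unit clause (~N) forces N = False.
Set Q = True.
  then (~K | ~Q) forces K = False.
  then (~G | ~Q) forces G = False.
  then (C | G | K | N) forces C = True.
All clauses satisfied.

Q: True, N: False, G: False, C: True, K: False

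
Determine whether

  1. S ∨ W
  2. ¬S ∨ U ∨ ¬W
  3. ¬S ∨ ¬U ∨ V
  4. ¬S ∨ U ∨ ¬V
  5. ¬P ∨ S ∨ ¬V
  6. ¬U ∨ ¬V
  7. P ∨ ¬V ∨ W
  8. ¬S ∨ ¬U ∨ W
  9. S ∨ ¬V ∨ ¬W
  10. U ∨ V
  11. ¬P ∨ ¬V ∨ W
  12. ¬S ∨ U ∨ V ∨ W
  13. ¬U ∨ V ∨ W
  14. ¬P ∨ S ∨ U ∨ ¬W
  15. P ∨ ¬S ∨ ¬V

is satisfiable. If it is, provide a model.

Set P = True.
Set V = False.
  then (U ∨ V) forces U = True.
  then (¬U ∨ V ∨ W) forces W = True.
  then (¬S ∨ ¬U ∨ V) forces S = False.
All clauses satisfied.

P=T, V=F, W=T, S=F, U=T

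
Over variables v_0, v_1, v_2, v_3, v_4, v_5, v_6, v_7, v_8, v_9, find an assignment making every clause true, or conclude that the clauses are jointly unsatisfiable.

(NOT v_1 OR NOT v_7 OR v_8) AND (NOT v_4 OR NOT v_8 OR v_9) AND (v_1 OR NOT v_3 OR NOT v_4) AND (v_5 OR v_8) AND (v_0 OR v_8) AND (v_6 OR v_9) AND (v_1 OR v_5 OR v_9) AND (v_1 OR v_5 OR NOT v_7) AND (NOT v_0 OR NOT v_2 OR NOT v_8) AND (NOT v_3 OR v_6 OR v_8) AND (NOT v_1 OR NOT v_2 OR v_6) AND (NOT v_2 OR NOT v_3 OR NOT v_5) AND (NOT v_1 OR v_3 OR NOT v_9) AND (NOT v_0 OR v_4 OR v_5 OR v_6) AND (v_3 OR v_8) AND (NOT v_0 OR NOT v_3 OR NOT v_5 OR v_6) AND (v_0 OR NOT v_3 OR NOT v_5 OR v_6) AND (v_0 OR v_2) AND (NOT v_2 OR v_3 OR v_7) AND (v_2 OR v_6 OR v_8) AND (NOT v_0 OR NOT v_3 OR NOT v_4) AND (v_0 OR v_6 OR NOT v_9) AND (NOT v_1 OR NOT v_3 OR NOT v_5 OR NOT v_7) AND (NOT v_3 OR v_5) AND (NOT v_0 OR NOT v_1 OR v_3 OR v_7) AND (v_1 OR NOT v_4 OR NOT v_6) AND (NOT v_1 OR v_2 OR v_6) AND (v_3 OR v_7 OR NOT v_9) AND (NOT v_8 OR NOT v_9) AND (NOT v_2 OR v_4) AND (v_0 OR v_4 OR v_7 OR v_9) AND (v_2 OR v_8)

Try v_0 = False:
  (v_0 OR v_8) forces v_8 = True.
  (v_0 OR v_2) forces v_2 = True.
  (NOT v_8 OR NOT v_9) forces v_9 = False.
  (NOT v_4 OR NOT v_8 OR v_9) forces v_4 = False.
  clause (NOT v_2 OR v_4) is falsified — backtrack.
So v_0 = True.
Set v_1 = True.
Set v_2 = False.
  then (NOT v_1 OR v_2 OR v_6) forces v_6 = True.
  then (v_2 OR v_8) forces v_8 = True.
  then (NOT v_8 OR NOT v_9) forces v_9 = False.
  then (NOT v_4 OR NOT v_8 OR v_9) forces v_4 = False.
Set v_3 = False.
  then (NOT v_0 OR NOT v_1 OR v_3 OR v_7) forces v_7 = True.
Set v_5 = False.
All clauses satisfied.

v_0 = True; v_1 = True; v_2 = False; v_3 = False; v_4 = False; v_5 = False; v_6 = True; v_7 = True; v_8 = True; v_9 = False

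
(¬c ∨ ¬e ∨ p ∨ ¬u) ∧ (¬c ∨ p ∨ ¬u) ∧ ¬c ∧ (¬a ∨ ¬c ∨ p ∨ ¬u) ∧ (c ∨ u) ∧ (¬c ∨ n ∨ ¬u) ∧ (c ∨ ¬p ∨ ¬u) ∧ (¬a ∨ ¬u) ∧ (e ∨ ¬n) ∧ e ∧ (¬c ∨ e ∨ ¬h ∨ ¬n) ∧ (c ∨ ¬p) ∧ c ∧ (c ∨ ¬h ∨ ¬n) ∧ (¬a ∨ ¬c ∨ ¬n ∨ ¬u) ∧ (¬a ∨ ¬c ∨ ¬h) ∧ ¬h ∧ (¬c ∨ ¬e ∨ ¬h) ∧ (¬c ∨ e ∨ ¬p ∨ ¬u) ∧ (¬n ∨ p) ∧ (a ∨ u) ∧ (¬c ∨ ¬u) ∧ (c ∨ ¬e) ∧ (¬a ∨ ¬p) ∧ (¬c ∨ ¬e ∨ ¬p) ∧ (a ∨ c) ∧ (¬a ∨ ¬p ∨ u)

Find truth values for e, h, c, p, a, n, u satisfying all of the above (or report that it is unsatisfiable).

The formula is unsatisfiable.

Case c = True:
  Clause (¬c) is falsified — contradiction.
Case c = False:
  Clause (c) is falsified — contradiction.
Both cases fail, so the formula is unsatisfiable.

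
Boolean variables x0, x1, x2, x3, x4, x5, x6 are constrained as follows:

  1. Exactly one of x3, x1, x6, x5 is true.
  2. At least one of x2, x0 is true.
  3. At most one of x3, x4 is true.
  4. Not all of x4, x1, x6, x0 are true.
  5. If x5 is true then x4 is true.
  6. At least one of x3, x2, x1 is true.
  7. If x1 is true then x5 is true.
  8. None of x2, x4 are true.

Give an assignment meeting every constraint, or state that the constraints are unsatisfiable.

x0: True, x1: False, x2: False, x3: True, x4: False, x5: False, x6: False

  (1) {x3, x1, x6, x5}: 1 true — exactly one ✓
  (2) {x2, x0}: 1 true — at least one ✓
  (3) {x3, x4}: 1 true — at most one ✓
  (4) {x4, x1, x6, x0}: 1/4 true — not all ✓
  (5) x5=F ⇒ x4: vacuous ✓
  (6) {x3, x2, x1}: 1 true — at least one ✓
  (7) x1=F ⇒ x5: vacuous ✓
  (8) {x2, x4}: 0 true — none ✓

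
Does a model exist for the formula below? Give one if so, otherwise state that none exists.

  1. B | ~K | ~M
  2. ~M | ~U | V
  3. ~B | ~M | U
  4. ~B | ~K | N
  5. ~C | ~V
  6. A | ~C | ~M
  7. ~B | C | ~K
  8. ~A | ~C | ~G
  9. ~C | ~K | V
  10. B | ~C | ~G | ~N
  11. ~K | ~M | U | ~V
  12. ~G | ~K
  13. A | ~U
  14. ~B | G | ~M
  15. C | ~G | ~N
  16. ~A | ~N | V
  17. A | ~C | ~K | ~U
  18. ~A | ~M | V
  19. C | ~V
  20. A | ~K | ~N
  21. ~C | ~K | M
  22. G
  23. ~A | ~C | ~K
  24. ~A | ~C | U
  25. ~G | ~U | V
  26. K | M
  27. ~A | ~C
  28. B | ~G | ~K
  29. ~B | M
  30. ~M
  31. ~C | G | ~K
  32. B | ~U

Case M = True:
  Clause (~M) is falsified — contradiction.
Case M = False:
  (G) forces G = True.
  (~G | ~K) forces K = False.
  Clause (K | M) is falsified — contradiction.
Both cases fail, so the formula is unsatisfiable.

The formula is unsatisfiable.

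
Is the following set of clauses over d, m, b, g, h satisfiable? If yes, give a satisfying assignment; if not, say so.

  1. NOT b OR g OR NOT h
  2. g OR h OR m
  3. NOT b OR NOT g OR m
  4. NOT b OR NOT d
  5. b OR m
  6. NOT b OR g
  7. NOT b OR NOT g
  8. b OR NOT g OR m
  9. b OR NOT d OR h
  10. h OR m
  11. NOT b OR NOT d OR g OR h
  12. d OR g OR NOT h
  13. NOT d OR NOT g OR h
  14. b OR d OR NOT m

Set d = True.
  then (NOT b OR NOT d) forces b = False.
  then (b OR m) forces m = True.
  then (b OR NOT d OR h) forces h = True.
Set g = False.
All clauses satisfied.

d = True, m = True, b = False, g = False, h = True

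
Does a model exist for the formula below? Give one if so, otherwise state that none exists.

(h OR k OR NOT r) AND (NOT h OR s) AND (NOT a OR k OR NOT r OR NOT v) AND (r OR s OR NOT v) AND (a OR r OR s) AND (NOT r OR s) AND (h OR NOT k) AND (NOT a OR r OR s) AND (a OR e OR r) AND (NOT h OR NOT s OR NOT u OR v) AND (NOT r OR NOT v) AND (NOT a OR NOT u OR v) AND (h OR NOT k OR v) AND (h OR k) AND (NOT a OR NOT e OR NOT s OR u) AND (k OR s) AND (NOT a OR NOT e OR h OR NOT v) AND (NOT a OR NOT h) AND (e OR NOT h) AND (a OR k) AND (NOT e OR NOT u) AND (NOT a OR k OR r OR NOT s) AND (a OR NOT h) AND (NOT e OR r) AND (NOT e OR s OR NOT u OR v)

Unsatisfiable

Case h = True:
  (NOT h OR s) forces s = True.
  (NOT a OR NOT h) forces a = False.
  Clause (a OR NOT h) is falsified — contradiction.
Case h = False:
  (h OR NOT k) forces k = False.
  Clause (h OR k) is falsified — contradiction.
Both cases fail, so the formula is unsatisfiable.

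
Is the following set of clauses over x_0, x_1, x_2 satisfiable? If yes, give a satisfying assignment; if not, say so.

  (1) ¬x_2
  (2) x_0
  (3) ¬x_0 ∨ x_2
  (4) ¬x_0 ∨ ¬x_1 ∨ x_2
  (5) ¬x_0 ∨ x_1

Case x_0 = True:
  (¬x_2) forces x_2 = False.
  Clause (¬x_0 ∨ x_2) is falsified — contradiction.
Case x_0 = False:
  Clause (x_0) is falsified — contradiction.
Both cases fail, so the formula is unsatisfiable.

No satisfying assignment exists.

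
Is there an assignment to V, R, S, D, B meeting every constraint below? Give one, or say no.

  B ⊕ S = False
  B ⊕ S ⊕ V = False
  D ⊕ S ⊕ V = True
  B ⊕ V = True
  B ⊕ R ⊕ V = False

V: False, R: True, S: True, D: False, B: True

B ⊕ S = T ⊕ T = False ✓
B ⊕ S ⊕ V = T ⊕ T ⊕ F = False ✓
D ⊕ S ⊕ V = F ⊕ T ⊕ F = True ✓
B ⊕ V = T ⊕ F = True ✓
B ⊕ R ⊕ V = T ⊕ T ⊕ F = False ✓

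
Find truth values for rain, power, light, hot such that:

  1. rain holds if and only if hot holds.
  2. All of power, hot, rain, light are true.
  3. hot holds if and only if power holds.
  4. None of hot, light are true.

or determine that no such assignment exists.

No satisfying assignment exists.

Case light = True:
  Constraint (4) is violated (light=T) — contradiction.
Case light = False:
  Constraint (2) is violated (light=F) — contradiction.
Both cases fail — unsatisfiable.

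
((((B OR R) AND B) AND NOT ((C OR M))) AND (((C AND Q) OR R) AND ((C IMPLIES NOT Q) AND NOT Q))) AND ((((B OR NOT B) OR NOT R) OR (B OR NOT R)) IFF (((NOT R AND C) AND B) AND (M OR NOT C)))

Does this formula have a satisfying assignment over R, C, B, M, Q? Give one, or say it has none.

Case C = True: the conjunct NOT ((C OR M)) becomes NOT ((True OR M)) = False.
Case C = False: the formula simplifies to ((((B OR R) AND B) AND NOT M) AND (R AND NOT Q)) AND NOT ((((B OR NOT B) OR NOT R) OR (B OR NOT R))).
  B = True: the conjunct NOT ((((B OR NOT B) OR NOT R) OR (B OR NOT R))) becomes NOT ((True OR True)) = False.
  B = False: the conjunct B is False.
Both cases fail — unsatisfiable.

UNSATISFIABLE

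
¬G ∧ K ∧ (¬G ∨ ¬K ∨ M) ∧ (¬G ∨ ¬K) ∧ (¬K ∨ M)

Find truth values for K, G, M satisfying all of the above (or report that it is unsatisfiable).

K = True, G = False, M = True

Unit clause (¬G) forces G = False.
Unit clause (K) forces K = True.
In (¬K ∨ M) only M is left, so M = True.
All clauses satisfied.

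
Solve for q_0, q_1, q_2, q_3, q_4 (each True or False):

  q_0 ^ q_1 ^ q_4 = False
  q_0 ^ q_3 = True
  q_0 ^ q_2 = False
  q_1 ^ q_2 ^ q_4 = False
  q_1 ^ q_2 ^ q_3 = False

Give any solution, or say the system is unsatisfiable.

q_0=F, q_1=T, q_2=F, q_3=T, q_4=T

q_0 ^ q_1 ^ q_4 = F ^ T ^ T = False ✓
q_0 ^ q_3 = F ^ T = True ✓
q_0 ^ q_2 = F ^ F = False ✓
q_1 ^ q_2 ^ q_4 = T ^ F ^ T = False ✓
q_1 ^ q_2 ^ q_3 = T ^ F ^ T = False ✓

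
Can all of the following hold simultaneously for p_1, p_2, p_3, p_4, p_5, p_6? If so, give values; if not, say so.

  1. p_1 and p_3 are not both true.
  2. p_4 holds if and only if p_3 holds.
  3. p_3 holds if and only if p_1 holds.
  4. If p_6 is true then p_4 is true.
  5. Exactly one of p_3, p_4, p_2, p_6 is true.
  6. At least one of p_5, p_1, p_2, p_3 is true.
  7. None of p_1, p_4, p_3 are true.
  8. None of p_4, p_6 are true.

p_1=F, p_2=T, p_3=F, p_4=F, p_5=T, p_6=F

  (1) p_1=F, p_3=F — not both ✓
  (2) p_4=F, p_3=F — same ✓
  (3) p_3=F, p_1=F — same ✓
  (4) p_6=F ⇒ p_4: vacuous ✓
  (5) {p_3, p_4, p_2, p_6}: 1 true — exactly one ✓
  (6) {p_5, p_1, p_2, p_3}: 2 true — at least one ✓
  (7) {p_1, p_4, p_3}: 0 true — none ✓
  (8) {p_4, p_6}: 0 true — none ✓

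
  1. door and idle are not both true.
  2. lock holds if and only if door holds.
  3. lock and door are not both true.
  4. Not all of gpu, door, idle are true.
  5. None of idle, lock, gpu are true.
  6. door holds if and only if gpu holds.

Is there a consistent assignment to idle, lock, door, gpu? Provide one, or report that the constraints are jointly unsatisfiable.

idle = False; lock = False; door = False; gpu = False

  (1) door=F, idle=F — not both ✓
  (2) lock=F, door=F — same ✓
  (3) lock=F, door=F — not both ✓
  (4) {gpu, door, idle}: 0/3 true — not all ✓
  (5) {idle, lock, gpu}: 0 true — none ✓
  (6) door=F, gpu=F — same ✓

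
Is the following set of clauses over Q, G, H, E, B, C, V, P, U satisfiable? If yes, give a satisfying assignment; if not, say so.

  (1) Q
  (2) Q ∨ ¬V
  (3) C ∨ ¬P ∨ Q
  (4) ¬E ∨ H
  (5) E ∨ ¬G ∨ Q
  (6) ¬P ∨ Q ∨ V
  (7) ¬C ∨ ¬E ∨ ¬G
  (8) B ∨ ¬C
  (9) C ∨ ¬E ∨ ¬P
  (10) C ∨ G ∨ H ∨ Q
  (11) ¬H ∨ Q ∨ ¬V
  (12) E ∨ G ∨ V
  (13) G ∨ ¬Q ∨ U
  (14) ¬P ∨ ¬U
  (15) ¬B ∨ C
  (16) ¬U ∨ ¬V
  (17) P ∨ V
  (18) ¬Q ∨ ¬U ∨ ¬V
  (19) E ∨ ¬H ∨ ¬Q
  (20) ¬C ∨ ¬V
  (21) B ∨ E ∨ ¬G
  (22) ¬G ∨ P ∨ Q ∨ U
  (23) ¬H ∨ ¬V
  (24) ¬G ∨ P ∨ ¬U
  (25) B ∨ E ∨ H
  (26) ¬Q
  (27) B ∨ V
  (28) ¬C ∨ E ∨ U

Unsatisfiable — no assignment works.

Case Q = True:
  Clause (¬Q) is falsified — contradiction.
Case Q = False:
  Clause (Q) is falsified — contradiction.
Both cases fail, so the formula is unsatisfiable.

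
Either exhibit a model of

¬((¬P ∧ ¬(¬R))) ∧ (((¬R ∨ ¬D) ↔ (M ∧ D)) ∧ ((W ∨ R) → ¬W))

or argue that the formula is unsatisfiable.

R: False, D: True, P: False, M: True, W: False

  ¬((¬P ∧ ¬(¬R))) = True
    ¬P ∧ ¬(¬R) = False
      ¬P = True
      ¬(¬R) = False
        ¬R = True
  ((¬R ∨ ¬D) ↔ (M ∧ D)) ∧ ((W ∨ R) → ¬W) = True
    (¬R ∨ ¬D) ↔ (M ∧ D) = True
      ¬R ∨ ¬D = True
        ¬R = True
        ¬D = False
      M ∧ D = True
    (W ∨ R) → ¬W = True
      W ∨ R = False
      ¬W = True
Both conjuncts True, so the formula holds.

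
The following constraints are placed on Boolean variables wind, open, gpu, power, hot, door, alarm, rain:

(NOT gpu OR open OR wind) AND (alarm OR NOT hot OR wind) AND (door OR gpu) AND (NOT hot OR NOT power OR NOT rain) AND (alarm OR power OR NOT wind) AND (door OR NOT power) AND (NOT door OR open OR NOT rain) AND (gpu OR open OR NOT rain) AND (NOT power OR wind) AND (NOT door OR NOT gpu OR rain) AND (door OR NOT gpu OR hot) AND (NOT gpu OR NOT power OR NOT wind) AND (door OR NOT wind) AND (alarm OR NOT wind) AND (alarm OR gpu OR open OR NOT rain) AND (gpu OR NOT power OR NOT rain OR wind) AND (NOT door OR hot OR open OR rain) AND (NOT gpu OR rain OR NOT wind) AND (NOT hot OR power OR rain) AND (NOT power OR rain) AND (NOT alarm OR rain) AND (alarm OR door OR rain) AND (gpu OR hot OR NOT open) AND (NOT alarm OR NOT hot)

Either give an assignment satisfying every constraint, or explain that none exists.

Set wind = False.
  then (NOT power OR wind) forces power = False.
Try open = False:
  (NOT gpu OR open OR wind) forces gpu = False.
  (door OR gpu) forces door = True.
  (NOT door OR open OR NOT rain) forces rain = False.
  (NOT door OR hot OR open OR rain) forces hot = True.
  clause (NOT hot OR power OR rain) is falsified — backtrack.
So open = True.
Try gpu = False:
  (door OR gpu) forces door = True.
  (gpu OR hot OR NOT open) forces hot = True.
  (alarm OR NOT hot OR wind) forces alarm = True.
  clause (NOT alarm OR NOT hot) is falsified — backtrack.
So gpu = True.
Set hot = False.
  then (door OR NOT gpu OR hot) forces door = True.
  then (NOT door OR NOT gpu OR rain) forces rain = True.
Set alarm = True.
All clauses satisfied.

wind = False; open = True; gpu = True; power = False; hot = False; door = True; alarm = True; rain = True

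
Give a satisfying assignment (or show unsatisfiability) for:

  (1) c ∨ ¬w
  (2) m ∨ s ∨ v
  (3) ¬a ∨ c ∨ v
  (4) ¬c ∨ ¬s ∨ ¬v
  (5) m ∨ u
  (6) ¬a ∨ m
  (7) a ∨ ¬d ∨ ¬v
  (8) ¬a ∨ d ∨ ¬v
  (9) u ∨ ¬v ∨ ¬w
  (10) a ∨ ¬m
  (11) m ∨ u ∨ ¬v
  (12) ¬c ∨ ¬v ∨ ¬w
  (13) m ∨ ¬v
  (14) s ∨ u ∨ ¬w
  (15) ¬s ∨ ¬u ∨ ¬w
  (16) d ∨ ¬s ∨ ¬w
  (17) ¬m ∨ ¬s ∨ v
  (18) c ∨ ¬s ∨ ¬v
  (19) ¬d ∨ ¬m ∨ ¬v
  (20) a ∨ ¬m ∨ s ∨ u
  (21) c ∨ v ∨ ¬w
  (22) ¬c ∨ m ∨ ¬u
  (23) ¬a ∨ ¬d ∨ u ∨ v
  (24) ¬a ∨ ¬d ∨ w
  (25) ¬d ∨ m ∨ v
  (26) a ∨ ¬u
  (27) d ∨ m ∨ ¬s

c: True, u: True, s: False, d: True, a: True, w: True, v: False, m: True

Set c = True.
Set u = True.
  then (¬c ∨ m ∨ ¬u) forces m = True.
  then (a ∨ ¬u) forces a = True.
Set s = False.
Set d = True.
  then (¬d ∨ ¬m ∨ ¬v) forces v = False.
  then (¬a ∨ ¬d ∨ w) forces w = True.
All clauses satisfied.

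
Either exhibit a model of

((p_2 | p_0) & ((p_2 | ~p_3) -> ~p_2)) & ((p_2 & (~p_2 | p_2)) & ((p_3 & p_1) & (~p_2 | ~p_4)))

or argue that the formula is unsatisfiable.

Unsatisfiable

Case p_2 = True: the conjunct (p_2 | ~p_3) -> ~p_2 becomes (True | ~p_3) -> ~True = False.
Case p_2 = False: the conjunct p_2 is False.
Both cases fail — unsatisfiable.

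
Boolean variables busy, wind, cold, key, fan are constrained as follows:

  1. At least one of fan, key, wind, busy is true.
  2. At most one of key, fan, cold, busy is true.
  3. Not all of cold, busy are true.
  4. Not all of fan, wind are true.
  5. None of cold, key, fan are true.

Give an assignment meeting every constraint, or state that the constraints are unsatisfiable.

busy = True; wind = False; cold = False; key = False; fan = False

  (1) {fan, key, wind, busy}: 1 true — at least one ✓
  (2) {key, fan, cold, busy}: 1 true — at most one ✓
  (3) {cold, busy}: 1/2 true — not all ✓
  (4) {fan, wind}: 0/2 true — not all ✓
  (5) {cold, key, fan}: 0 true — none ✓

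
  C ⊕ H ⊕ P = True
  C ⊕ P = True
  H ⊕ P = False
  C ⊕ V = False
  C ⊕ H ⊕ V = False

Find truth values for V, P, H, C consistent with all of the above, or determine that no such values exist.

V=T; P=F; H=F; C=T

C ⊕ H ⊕ P = T ⊕ F ⊕ F = True ✓
C ⊕ P = T ⊕ F = True ✓
H ⊕ P = F ⊕ F = False ✓
C ⊕ V = T ⊕ T = False ✓
C ⊕ H ⊕ V = T ⊕ F ⊕ T = False ✓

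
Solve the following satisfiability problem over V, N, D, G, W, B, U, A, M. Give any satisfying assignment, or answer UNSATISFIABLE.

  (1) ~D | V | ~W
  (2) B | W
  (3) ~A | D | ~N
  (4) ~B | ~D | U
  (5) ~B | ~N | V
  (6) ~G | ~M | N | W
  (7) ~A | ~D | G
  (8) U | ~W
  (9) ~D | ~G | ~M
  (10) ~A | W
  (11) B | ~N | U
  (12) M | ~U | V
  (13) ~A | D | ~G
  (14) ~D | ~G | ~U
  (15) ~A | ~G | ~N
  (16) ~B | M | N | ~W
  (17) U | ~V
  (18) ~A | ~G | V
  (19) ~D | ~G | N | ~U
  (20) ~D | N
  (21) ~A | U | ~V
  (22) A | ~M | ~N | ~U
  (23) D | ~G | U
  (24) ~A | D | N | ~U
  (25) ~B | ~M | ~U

Set V = True.
  then (U | ~V) forces U = True.
Set N = True.
Set D = False.
  then (~A | D | ~N) forces A = False.
  then (A | ~M | ~N | ~U) forces M = False.
Set G = False.
Set W = True.
Set B = True.
All clauses satisfied.

V = True, N = True, D = False, G = False, W = True, B = True, U = True, A = False, M = False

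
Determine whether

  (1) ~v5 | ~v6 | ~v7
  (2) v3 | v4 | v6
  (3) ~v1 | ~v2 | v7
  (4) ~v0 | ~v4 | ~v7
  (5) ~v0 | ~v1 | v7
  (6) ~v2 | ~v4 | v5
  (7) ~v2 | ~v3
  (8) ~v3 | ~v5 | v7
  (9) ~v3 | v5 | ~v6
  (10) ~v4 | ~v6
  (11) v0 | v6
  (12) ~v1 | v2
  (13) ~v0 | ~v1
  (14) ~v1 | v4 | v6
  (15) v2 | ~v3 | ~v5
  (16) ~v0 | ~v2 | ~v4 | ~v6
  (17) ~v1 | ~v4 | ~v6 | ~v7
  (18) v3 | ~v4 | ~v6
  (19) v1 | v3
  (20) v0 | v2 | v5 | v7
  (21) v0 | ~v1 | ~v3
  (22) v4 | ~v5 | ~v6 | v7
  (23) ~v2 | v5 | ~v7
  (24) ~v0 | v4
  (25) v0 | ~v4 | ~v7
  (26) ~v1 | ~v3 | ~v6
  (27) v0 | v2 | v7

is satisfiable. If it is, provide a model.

v0=T, v1=F, v2=F, v3=T, v4=T, v5=F, v6=F, v7=F

Set v0 = True.
  then (~v0 | ~v1) forces v1 = False.
  then (v1 | v3) forces v3 = True.
  then (~v0 | v4) forces v4 = True.
  then (~v0 | ~v4 | ~v7) forces v7 = False.
  then (~v2 | ~v3) forces v2 = False.
  then (~v3 | ~v5 | v7) forces v5 = False.
  then (~v3 | v5 | ~v6) forces v6 = False.
All clauses satisfied.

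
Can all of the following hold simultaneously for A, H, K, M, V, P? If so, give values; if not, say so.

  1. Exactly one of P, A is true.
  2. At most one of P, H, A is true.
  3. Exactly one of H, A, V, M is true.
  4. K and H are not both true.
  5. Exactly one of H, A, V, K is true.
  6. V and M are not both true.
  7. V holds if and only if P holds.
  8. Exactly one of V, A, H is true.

A=F; H=F; K=F; M=F; V=T; P=T

  (1) {P, A}: 1 true — exactly one ✓
  (2) {P, H, A}: 1 true — at most one ✓
  (3) {H, A, V, M}: 1 true — exactly one ✓
  (4) K=F, H=F — not both ✓
  (5) {H, A, V, K}: 1 true — exactly one ✓
  (6) V=T, M=F — not both ✓
  (7) V=T, P=T — same ✓
  (8) {V, A, H}: 1 true — exactly one ✓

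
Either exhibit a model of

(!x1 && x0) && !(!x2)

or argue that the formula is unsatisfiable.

x0=T; x1=F; x2=T

  !x1 && x0 = True
    !x1 = True
  !(!x2) = True
    !x2 = False
Both conjuncts True, so the formula holds.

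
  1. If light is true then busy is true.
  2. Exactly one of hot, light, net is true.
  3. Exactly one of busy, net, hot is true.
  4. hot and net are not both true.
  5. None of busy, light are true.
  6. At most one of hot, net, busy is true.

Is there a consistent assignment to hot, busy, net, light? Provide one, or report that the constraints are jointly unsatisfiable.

hot = True, busy = False, net = False, light = False

  (1) light=F ⇒ busy: vacuous ✓
  (2) {hot, light, net}: 1 true — exactly one ✓
  (3) {busy, net, hot}: 1 true — exactly one ✓
  (4) hot=T, net=F — not both ✓
  (5) {busy, light}: 0 true — none ✓
  (6) {hot, net, busy}: 1 true — at most one ✓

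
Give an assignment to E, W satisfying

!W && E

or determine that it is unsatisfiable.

E=T, W=F

  !W = True
Both conjuncts True, so the formula holds.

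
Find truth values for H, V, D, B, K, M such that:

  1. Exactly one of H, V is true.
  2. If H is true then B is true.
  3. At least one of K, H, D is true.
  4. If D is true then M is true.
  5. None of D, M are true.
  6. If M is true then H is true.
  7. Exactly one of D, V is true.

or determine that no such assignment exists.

H=F, V=T, D=F, B=T, K=T, M=F

  (1) {H, V}: 1 true — exactly one ✓
  (2) H=F ⇒ B: vacuous ✓
  (3) {K, H, D}: 1 true — at least one ✓
  (4) D=F ⇒ M: vacuous ✓
  (5) {D, M}: 0 true — none ✓
  (6) M=F ⇒ H: vacuous ✓
  (7) {D, V}: 1 true — exactly one ✓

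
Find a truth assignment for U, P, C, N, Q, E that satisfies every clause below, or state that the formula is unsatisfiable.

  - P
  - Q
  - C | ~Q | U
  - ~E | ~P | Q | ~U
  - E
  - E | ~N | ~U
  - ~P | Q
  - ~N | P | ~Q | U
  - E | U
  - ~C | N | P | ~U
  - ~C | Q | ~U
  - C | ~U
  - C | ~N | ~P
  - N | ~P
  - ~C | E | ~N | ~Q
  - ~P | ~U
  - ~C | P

U: False; P: True; C: True; N: True; Q: True; E: True

Unit clause (P) forces P = True.
Unit clause (Q) forces Q = True.
Unit clause (E) forces E = True.
In (N | ~P) only N is left, so N = True.
In (~P | ~U) only ~U is left, so U = False.
In (C | ~Q | U) only C is left, so C = True.
All clauses satisfied.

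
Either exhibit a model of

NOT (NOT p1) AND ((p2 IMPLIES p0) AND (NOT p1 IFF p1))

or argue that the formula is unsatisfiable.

The conjunct NOT p1 IFF p1 is unsatisfiable on its own:
  p1=F: evaluates to False.
  p1=T: evaluates to False.
So the whole conjunction is unsatisfiable.

No satisfying assignment exists.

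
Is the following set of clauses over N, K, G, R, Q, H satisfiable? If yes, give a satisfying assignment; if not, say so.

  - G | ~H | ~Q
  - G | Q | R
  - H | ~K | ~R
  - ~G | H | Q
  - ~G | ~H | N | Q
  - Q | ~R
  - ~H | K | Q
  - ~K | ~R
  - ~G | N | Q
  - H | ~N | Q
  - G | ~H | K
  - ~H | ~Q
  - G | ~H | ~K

Set N = True.
Set K = False.
Set G = True.
Set R = True.
  then (Q | ~R) forces Q = True.
  then (~H | ~Q) forces H = False.
All clauses satisfied.

N = True, K = False, G = True, R = True, Q = True, H = False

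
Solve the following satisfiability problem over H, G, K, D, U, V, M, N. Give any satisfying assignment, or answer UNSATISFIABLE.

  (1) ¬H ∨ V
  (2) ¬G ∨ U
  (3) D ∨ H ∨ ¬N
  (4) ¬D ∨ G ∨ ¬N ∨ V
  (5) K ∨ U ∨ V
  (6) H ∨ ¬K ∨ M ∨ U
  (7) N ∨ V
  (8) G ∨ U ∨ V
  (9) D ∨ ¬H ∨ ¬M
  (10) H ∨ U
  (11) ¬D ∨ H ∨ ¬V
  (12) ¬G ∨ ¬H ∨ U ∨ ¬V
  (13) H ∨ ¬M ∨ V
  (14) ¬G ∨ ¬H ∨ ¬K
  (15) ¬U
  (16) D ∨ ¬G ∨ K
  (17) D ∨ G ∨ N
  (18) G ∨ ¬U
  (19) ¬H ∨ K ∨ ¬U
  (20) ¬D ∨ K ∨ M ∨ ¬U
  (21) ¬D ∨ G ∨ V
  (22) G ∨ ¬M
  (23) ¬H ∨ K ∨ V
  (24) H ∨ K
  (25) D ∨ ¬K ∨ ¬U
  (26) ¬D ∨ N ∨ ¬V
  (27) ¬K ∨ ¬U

H: True, G: False, K: True, D: True, U: False, V: True, M: False, N: True

Unit clause (¬U) forces U = False.
In (¬G ∨ U) only ¬G is left, so G = False.
In (G ∨ U ∨ V) only V is left, so V = True.
In (H ∨ U) only H is left, so H = True.
In (G ∨ ¬M) only ¬M is left, so M = False.
Set K = True.
Set D = True.
  then (¬D ∨ N ∨ ¬V) forces N = True.
All clauses satisfied.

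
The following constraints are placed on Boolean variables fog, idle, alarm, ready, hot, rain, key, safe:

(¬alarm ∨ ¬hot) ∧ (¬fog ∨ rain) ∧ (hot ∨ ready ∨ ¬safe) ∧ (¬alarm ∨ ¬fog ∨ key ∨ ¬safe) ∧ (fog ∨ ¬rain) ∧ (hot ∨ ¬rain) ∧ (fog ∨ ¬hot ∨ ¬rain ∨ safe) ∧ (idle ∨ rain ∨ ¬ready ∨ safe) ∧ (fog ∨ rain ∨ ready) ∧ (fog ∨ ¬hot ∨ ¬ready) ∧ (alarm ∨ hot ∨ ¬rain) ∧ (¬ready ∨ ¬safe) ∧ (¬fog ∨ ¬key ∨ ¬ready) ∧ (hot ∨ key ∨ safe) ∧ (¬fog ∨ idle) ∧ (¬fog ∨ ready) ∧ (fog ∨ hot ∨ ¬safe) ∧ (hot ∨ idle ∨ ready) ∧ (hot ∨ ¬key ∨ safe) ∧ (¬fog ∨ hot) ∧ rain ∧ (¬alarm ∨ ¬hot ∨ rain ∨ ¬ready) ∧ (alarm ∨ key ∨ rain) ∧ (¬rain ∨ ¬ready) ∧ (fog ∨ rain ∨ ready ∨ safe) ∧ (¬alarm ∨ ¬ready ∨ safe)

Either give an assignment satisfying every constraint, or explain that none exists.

UNSATISFIABLE

Case ready = True:
  (¬ready ∨ ¬safe) forces safe = False.
  (rain) forces rain = True.
  Clause (¬rain ∨ ¬ready) is falsified — contradiction.
Case ready = False:
  (¬fog ∨ ready) forces fog = False.
  (fog ∨ ¬rain) forces rain = False.
  Clause (fog ∨ rain ∨ ready) is falsified — contradiction.
Both cases fail, so the formula is unsatisfiable.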